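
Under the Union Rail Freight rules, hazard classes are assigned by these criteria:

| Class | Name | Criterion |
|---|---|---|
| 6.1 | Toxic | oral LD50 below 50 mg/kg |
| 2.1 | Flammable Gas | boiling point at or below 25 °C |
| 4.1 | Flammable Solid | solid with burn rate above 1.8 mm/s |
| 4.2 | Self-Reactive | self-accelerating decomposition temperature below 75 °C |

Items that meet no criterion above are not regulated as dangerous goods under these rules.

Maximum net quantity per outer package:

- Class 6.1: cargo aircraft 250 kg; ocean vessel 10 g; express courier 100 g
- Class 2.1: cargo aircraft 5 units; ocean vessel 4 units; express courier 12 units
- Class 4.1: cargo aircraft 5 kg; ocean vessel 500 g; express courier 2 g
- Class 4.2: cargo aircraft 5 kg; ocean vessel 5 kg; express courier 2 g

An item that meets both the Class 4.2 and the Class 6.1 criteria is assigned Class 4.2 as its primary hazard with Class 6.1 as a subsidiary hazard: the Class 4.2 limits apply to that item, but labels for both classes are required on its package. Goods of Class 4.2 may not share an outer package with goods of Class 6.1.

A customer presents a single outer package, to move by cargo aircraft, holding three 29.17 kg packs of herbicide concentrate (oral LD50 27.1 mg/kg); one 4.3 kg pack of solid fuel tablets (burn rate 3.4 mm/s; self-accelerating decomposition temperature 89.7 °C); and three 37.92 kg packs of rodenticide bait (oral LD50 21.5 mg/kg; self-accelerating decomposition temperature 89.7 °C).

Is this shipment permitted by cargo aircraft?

Yes

Oral LD50 27.1 mg/kg meets the Class 6.1 criterion (Toxic), so the herbicide concentrate is Class 6.1.
Solid fuel tablets: burn rate 3.4 mm/s > 1.8 mm/s → Class 4.1 (Flammable Solid).
The rodenticide bait has oral LD50 21.5 mg/kg, which is < 50 mg/kg, so it is Class 6.1 (Toxic).
Total Class 6.1: (three 29.17 kg packs = 87.51 kg) + (three 37.92 kg packs = 113.76 kg) = 201.27 kg.
201.27 kg is within the cargo aircraft limit of 250 kg for Class 6.1.
Class 4.1 quantity: 4.3 kg.
4.3 kg is within the cargo aircraft limit of 5 kg for Class 4.1.
The segregation rule (Class 4.2 with Class 6.1) does not apply to Class 6.1 with Class 4.1.
Every hazard class is within its cargo aircraft limit and no segregation rule is violated.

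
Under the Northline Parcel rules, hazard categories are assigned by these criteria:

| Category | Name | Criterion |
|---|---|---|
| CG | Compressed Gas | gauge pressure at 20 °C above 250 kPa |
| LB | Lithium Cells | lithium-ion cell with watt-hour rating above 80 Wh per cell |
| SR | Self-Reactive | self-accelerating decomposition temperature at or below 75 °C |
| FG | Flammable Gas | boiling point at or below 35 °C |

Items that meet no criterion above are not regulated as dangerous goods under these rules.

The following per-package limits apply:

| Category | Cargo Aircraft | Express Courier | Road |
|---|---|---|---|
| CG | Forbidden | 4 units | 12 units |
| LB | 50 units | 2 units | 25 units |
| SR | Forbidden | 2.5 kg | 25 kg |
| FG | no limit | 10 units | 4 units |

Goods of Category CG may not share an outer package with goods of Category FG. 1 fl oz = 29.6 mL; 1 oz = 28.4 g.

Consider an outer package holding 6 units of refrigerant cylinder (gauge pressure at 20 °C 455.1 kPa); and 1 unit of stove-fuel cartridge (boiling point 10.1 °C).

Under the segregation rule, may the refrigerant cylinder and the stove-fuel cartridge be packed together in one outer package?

No

Gauge pressure at 20 °C 455.1 kPa meets the Category CG criterion (Compressed Gas), so the refrigerant cylinder is Category CG.
Stove-fuel cartridge: boiling point 10.1 °C ≤ 35 °C → Category FG (Flammable Gas).
Category CG and Category FG may not share an outer package.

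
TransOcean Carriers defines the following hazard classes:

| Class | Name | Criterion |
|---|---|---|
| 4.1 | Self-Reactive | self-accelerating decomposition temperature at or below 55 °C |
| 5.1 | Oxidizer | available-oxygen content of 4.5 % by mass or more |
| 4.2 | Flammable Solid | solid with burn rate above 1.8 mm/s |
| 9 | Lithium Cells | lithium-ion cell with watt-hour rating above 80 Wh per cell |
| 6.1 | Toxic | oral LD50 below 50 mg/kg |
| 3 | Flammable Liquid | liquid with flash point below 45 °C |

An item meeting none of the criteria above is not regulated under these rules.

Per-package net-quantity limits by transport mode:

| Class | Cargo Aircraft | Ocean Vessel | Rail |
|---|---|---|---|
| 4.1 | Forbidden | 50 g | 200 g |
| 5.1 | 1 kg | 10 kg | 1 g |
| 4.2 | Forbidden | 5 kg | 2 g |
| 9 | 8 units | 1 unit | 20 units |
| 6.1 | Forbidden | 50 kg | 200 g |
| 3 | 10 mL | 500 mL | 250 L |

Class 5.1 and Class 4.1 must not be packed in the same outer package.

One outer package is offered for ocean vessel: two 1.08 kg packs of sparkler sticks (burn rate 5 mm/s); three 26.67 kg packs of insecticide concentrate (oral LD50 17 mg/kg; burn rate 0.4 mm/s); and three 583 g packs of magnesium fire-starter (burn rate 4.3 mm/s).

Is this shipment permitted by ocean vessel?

Burn rate 5 mm/s meets the Class 4.2 criterion (Flammable Solid), so the sparkler sticks are Class 4.2.
With oral LD50 17 mg/kg (< 50 mg/kg), the insecticide concentrate falls in Class 6.1.
Magnesium fire-starter: burn rate 4.3 mm/s > 1.8 mm/s → Class 4.2 (Flammable Solid).
Class 4.2 net quantity: (two 1.08 kg packs = 2.16 kg) + (three 583 g packs = 1.749 kg) = 3.909 kg.
That is within the Class 4.2 ocean vessel limit of 5 kg.
Class 6.1 quantity: three 26.67 kg packs = 80.01 kg.
That exceeds the Class 6.1 ocean vessel limit of 50 kg.
The segregation rule (Class 5.1 with Class 4.1) does not apply to Class 4.2 with Class 6.1.

No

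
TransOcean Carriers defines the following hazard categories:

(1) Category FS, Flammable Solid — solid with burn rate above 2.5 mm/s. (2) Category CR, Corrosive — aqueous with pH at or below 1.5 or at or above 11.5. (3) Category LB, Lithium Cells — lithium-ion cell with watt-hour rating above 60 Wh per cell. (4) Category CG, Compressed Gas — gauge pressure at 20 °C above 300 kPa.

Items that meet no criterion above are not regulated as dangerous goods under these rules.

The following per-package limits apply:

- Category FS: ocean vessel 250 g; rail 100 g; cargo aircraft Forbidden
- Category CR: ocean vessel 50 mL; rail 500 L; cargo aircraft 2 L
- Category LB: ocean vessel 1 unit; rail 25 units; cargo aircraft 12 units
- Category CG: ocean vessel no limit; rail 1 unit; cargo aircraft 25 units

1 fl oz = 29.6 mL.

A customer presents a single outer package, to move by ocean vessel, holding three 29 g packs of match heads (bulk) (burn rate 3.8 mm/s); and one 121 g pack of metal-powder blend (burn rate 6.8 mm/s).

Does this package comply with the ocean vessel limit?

Burn rate 3.8 mm/s meets the Category FS criterion (Flammable Solid), so the match heads (bulk) are Category FS.
With burn rate 6.8 mm/s (> 2.5 mm/s), the metal-powder blend falls in Category FS.
Category FS net quantity: (three 29 g packs = 87 g) + 121 g = 208 g.
That is within the Category FS ocean vessel limit of 250 g.

Yes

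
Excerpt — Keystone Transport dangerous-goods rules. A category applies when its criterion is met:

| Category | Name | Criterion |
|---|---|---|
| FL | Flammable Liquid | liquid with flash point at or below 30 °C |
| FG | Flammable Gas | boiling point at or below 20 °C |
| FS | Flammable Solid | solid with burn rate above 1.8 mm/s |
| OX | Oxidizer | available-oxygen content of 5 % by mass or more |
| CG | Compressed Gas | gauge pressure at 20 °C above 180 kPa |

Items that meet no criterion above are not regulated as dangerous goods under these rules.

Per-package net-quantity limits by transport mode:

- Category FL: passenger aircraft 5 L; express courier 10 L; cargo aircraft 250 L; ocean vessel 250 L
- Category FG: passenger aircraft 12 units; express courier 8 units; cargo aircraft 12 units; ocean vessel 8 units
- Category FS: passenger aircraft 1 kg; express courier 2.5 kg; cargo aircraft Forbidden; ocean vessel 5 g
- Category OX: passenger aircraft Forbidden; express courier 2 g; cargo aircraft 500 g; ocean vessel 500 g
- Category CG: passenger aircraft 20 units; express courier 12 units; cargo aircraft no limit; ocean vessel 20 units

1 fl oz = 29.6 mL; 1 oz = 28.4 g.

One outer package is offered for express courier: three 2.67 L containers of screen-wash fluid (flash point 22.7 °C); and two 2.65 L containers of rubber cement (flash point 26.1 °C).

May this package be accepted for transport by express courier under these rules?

With flash point 22.7 °C (≤ 30 °C), the screen-wash fluid falls in Category FL.
Rubber cement: flash point 26.1 °C ≤ 30 °C → Category FL (Flammable Liquid).
Total Category FL: (three 2.67 L containers = 8.01 L) + (two 2.65 L containers = 5.3 L) = 13.31 L.
That exceeds the Category FL express courier limit of 10 L.

No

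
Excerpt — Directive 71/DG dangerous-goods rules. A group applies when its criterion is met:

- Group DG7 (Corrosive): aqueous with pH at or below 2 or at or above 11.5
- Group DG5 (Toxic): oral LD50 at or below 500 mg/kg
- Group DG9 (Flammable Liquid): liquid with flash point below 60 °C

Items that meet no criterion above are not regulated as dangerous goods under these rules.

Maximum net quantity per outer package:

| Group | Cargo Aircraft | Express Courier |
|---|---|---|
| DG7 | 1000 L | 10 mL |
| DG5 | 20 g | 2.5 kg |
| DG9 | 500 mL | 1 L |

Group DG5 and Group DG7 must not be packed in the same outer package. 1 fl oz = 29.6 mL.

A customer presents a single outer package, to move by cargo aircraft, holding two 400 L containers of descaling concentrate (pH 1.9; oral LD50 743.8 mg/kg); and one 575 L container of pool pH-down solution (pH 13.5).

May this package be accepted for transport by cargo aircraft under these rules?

No

pH 1.9 meets the Group DG7 criterion (Corrosive), so the descaling concentrate is Group DG7.
Pool pH-down solution: pH 13.5 ≥ 11.5 → Group DG7 (Corrosive).
Group DG7 net quantity: (two 400 L containers = 800 L) + 575 L = 1375 L.
That exceeds the Group DG7 cargo aircraft limit of 1000 L.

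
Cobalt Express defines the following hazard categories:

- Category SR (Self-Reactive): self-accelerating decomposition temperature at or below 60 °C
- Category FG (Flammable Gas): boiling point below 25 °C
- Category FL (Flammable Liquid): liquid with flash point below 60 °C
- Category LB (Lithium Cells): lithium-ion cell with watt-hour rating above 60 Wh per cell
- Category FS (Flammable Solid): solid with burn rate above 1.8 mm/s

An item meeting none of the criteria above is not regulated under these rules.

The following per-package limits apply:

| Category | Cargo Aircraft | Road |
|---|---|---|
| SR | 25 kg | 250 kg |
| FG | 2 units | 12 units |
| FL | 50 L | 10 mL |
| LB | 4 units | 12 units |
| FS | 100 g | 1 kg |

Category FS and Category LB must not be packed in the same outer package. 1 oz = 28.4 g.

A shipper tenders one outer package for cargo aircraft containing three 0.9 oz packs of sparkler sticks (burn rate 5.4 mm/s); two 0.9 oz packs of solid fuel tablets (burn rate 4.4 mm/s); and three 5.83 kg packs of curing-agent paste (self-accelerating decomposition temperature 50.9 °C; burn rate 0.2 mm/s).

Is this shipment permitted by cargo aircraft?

Sparkler sticks: burn rate 5.4 mm/s > 1.8 mm/s → Category FS (Flammable Solid).
With burn rate 4.4 mm/s (> 1.8 mm/s), the solid fuel tablets fall in Category FS.
The curing-agent paste has self-accelerating decomposition temperature 50.9 °C, which is ≤ 60 °C, so it is Category SR (Self-Reactive).
Category FS net quantity: (three 0.9 oz packs = 76.68 g) + (two 0.9 oz packs = 51.12 g) = 127.8 g.
127.8 g exceeds the cargo aircraft limit of 100 g for Category FS.
Category SR quantity: three 5.83 kg packs = 17.49 kg.
17.49 kg is within the cargo aircraft limit of 25 kg for Category SR.
The segregation rule (Category FS with Category LB) does not apply to Category FS with Category SR.

No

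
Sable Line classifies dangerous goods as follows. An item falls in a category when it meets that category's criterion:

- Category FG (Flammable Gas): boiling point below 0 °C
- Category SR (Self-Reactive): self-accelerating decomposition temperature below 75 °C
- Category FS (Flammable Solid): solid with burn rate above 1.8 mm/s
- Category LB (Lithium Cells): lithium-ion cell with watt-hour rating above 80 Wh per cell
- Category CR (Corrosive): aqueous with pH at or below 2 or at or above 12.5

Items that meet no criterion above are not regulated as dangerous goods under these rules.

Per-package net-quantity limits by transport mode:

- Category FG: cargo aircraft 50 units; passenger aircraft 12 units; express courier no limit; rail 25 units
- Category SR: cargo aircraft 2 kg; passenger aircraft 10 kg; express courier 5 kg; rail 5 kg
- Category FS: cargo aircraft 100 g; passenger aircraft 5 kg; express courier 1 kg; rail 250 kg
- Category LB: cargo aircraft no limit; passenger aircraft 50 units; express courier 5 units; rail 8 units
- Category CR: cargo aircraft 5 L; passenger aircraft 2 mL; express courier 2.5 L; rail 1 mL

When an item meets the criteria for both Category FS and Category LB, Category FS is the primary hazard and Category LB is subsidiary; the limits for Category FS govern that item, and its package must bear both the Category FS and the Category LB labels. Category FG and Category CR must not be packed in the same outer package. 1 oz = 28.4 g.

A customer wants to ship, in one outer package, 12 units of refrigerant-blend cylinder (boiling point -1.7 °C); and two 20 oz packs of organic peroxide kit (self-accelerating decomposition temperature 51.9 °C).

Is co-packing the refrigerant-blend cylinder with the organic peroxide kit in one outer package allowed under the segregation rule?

Yes

Refrigerant-blend cylinder: boiling point -1.7 °C < 0 °C → Category FG (Flammable Gas).
Self-accelerating decomposition temperature 51.9 °C meets the Category SR criterion (Self-Reactive), so the organic peroxide kit is Category SR.
No segregation rule bars Category FG with Category SR.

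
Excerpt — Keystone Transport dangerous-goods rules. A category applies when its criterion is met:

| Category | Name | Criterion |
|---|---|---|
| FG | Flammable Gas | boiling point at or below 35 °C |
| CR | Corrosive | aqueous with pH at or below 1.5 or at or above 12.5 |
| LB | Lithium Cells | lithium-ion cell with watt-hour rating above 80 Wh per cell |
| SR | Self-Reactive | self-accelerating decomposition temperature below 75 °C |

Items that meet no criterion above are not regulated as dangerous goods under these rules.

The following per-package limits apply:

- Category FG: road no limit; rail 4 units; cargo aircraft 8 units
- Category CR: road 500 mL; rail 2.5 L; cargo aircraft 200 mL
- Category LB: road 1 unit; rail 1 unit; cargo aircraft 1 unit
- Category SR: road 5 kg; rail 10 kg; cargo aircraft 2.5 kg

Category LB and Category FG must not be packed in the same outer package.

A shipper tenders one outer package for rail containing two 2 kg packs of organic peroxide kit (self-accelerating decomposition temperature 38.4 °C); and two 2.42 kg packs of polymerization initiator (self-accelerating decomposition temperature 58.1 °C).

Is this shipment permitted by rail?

Yes

With self-accelerating decomposition temperature 38.4 °C (< 75 °C), the organic peroxide kit falls in Category SR.
With self-accelerating decomposition temperature 58.1 °C (< 75 °C), the polymerization initiator falls in Category SR.
Category SR net quantity: (two 2 kg packs = 4 kg) + (two 2.42 kg packs = 4.84 kg) = 8.84 kg.
8.84 kg ≤ 10 kg (rail limit, Category SR) — within limit.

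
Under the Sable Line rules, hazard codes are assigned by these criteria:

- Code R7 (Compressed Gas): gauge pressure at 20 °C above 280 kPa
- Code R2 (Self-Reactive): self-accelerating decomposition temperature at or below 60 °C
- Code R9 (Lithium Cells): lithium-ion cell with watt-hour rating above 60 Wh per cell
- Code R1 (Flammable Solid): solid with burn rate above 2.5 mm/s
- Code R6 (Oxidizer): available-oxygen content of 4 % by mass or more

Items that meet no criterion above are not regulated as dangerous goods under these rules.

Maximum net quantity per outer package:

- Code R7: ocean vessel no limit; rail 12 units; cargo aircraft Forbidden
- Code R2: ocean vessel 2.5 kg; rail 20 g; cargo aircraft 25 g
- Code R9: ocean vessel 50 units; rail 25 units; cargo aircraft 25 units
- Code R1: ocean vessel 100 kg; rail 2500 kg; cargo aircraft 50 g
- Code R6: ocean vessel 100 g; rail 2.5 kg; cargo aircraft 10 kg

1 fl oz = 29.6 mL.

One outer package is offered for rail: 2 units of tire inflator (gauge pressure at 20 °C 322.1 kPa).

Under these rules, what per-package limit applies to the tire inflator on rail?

With gauge pressure at 20 °C 322.1 kPa (> 280 kPa), the tire inflator falls in Code R7.
The rail limit for Code R7 is 12 units.

12 units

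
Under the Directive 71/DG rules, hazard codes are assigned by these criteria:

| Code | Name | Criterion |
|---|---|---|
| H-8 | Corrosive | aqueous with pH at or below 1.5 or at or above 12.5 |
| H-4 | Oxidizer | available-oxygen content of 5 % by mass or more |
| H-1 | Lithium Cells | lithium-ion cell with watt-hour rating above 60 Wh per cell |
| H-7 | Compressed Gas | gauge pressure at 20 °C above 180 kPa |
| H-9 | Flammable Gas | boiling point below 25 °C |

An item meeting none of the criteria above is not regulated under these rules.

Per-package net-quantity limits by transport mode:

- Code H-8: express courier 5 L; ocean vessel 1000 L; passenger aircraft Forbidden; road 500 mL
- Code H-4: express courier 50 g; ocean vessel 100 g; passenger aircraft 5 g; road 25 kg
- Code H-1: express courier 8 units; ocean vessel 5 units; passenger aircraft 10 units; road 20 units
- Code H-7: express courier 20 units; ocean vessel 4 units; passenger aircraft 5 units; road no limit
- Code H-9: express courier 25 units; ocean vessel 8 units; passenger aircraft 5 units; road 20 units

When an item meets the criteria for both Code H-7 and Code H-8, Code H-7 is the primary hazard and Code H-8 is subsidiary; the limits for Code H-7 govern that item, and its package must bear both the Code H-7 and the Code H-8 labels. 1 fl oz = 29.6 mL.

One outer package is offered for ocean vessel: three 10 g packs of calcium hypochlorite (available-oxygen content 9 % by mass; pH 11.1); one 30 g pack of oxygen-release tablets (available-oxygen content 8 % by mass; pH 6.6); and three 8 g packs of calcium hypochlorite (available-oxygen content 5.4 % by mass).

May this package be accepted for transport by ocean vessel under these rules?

The calcium hypochlorite has available-oxygen content 9 % by mass, which is ≥ 5 % by mass, so it is Code H-4 (Oxidizer).
Oxygen-release tablets: available-oxygen content 8 % by mass ≥ 5 % by mass → Code H-4 (Oxidizer).
Calcium hypochlorite: available-oxygen content 5.4 % by mass ≥ 5 % by mass → Code H-4 (Oxidizer).
Total Code H-4: (three 10 g packs = 30 g) + 30 g + (three 8 g packs = 24 g) = 84 g.
84 g is within the ocean vessel limit of 100 g for Code H-4.

Yes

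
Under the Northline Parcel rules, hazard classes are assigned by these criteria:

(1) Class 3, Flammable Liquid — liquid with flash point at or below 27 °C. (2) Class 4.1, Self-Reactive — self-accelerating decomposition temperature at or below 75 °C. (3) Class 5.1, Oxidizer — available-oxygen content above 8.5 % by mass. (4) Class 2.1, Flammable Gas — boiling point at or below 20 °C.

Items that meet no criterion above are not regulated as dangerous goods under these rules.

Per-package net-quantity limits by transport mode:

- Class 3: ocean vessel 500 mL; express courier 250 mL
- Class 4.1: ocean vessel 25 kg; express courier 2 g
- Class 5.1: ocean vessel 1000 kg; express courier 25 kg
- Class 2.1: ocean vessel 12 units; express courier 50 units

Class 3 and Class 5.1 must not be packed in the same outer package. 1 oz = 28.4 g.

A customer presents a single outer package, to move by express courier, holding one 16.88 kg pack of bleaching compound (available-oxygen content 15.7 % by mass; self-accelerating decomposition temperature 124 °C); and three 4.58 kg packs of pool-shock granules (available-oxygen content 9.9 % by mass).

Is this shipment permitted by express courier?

Bleaching compound: available-oxygen content 15.7 % by mass > 8.5 % by mass → Class 5.1 (Oxidizer).
With available-oxygen content 9.9 % by mass (> 8.5 % by mass), the pool-shock granules fall in Class 5.1.
Total Class 5.1: 16.88 kg + (three 4.58 kg packs = 13.74 kg) = 30.62 kg.
30.62 kg exceeds the express courier limit of 25 kg for Class 5.1.

No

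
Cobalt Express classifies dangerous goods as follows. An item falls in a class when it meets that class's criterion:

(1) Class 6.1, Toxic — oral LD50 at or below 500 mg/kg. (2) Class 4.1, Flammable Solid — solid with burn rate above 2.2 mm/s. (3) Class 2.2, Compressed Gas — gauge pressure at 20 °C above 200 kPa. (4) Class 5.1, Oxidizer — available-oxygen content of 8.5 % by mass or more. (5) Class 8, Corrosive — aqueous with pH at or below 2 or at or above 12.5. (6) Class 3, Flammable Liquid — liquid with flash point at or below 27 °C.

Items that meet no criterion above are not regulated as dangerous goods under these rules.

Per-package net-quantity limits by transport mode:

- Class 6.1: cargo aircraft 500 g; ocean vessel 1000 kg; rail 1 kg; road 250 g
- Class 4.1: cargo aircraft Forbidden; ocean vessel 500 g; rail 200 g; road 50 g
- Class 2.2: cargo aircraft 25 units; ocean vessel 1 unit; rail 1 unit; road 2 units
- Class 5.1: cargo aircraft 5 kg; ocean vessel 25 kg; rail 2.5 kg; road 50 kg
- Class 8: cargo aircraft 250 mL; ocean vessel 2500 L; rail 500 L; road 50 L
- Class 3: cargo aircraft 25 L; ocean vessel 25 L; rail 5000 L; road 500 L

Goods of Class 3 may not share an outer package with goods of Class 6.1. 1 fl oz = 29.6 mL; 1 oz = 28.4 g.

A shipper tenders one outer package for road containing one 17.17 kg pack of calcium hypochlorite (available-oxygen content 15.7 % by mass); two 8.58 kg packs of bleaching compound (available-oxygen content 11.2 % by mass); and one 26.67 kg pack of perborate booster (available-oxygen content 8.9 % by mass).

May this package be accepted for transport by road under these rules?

No

With available-oxygen content 15.7 % by mass (≥ 8.5 % by mass), the calcium hypochlorite falls in Class 5.1.
Available-oxygen content 11.2 % by mass meets the Class 5.1 criterion (Oxidizer), so the bleaching compound is Class 5.1.
The perborate booster has available-oxygen content 8.9 % by mass, which is ≥ 8.5 % by mass, so it is Class 5.1 (Oxidizer).
Class 5.1 net quantity: 17.17 kg + (two 8.58 kg packs = 17.16 kg) + 26.67 kg = 61 kg.
61 kg > 50 kg (road limit, Class 5.1) — over the limit.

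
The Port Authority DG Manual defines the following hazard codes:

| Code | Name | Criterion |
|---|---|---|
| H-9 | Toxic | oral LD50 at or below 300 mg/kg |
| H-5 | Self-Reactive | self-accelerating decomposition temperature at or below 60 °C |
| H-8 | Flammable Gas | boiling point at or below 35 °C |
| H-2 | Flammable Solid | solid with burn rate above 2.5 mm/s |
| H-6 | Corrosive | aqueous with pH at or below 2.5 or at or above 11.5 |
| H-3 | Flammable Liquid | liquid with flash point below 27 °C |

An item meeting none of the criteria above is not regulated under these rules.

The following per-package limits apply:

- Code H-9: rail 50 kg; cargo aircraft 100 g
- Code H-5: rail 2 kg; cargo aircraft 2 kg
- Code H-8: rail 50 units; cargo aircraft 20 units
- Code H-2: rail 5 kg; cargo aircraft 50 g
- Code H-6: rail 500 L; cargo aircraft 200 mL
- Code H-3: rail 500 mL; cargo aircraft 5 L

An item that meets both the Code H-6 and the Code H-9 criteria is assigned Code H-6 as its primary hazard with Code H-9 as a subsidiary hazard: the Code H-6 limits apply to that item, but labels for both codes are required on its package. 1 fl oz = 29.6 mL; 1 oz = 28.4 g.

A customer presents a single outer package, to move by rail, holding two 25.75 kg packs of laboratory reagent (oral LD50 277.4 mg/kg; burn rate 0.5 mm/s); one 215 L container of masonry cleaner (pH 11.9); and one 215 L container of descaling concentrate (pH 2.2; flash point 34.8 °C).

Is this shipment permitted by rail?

Laboratory reagent: oral LD50 277.4 mg/kg ≤ 300 mg/kg → Code H-9 (Toxic).
The masonry cleaner has pH 11.9, which is ≥ 11.5, so it is Code H-6 (Corrosive).
Descaling concentrate: pH 2.2 ≤ 2.5 → Code H-6 (Corrosive).
Code H-6 net quantity: 215 L + 215 L = 430 L.
430 L is within the rail limit of 500 L for Code H-6.
Code H-9 quantity: two 25.75 kg packs = 51.5 kg.
That exceeds the Code H-9 rail limit of 50 kg.

No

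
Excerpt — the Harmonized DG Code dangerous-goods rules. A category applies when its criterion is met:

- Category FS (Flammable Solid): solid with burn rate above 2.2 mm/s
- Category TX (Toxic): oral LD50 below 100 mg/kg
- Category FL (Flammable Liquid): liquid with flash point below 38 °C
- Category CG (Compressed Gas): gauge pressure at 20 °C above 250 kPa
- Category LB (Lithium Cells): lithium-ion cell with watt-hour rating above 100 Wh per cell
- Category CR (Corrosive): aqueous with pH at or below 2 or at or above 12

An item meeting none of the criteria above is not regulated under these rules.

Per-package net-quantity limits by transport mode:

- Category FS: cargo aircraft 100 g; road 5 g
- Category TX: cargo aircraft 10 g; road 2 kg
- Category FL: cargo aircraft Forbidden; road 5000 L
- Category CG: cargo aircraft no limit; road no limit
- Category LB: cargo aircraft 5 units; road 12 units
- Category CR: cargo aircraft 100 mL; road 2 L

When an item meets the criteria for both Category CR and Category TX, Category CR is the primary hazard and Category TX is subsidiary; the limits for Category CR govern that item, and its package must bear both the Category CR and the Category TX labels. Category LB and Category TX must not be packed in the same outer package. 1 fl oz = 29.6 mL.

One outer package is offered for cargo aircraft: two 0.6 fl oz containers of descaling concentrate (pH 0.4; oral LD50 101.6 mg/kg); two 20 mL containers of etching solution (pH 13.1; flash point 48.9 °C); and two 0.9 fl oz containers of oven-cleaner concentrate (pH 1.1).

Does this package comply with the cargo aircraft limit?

pH 0.4 meets the Category CR criterion (Corrosive), so the descaling concentrate is Category CR.
With pH 13.1 (≥ 12), the etching solution falls in Category CR.
The oven-cleaner concentrate has pH 1.1, which is ≤ 2, so it is Category CR (Corrosive).
Category CR net quantity: (two 0.6 fl oz containers = 35.52 mL) + (two 20 mL containers = 40 mL) + (two 0.9 fl oz containers = 53.28 mL) = 128.8 mL.
128.8 mL exceeds the cargo aircraft limit of 100 mL for Category CR.

No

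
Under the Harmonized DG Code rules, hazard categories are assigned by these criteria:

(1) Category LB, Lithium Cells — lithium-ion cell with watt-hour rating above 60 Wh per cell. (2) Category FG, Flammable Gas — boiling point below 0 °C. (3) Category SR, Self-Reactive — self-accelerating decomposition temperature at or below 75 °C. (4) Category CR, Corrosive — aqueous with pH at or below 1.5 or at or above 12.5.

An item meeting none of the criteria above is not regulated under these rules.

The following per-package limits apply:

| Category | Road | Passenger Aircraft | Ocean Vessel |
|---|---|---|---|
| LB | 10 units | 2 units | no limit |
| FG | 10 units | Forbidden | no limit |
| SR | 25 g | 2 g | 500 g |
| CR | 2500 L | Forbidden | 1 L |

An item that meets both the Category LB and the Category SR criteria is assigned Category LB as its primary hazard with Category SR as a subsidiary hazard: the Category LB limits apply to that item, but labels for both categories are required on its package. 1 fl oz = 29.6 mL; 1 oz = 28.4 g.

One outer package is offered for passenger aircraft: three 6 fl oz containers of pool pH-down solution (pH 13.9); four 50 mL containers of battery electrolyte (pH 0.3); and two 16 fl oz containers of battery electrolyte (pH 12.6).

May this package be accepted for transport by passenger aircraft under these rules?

With pH 13.9 (≥ 12.5), the pool pH-down solution falls in Category CR.
Battery electrolyte: pH 0.3 ≤ 1.5 → Category CR (Corrosive).
Battery electrolyte: pH 12.6 ≥ 12.5 → Category CR (Corrosive).
Total Category CR: (three 6 fl oz containers = 532.8 mL) + (four 50 mL containers = 200 mL) + (two 16 fl oz containers = 947.2 mL) = 1.68 L.
By passenger aircraft, Category CR is Forbidden regardless of quantity.

No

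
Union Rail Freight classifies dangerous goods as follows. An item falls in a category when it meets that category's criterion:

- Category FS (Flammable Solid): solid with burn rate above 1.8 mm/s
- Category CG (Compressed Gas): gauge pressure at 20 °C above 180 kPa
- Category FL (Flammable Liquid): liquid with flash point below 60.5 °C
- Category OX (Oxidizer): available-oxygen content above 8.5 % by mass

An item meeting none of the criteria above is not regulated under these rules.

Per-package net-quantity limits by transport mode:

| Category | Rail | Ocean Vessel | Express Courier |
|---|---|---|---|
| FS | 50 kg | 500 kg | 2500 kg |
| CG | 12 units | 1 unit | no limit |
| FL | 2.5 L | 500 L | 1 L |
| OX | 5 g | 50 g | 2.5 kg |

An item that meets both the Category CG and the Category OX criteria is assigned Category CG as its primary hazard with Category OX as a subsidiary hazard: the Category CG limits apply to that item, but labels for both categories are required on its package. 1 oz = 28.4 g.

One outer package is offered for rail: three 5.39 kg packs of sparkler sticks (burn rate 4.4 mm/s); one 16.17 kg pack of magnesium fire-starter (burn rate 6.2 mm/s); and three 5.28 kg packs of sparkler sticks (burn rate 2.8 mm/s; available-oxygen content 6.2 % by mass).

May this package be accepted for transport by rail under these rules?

With burn rate 4.4 mm/s (> 1.8 mm/s), the sparkler sticks fall in Category FS.
The magnesium fire-starter has burn rate 6.2 mm/s, which is > 1.8 mm/s, so it is Category FS (Flammable Solid).
With burn rate 2.8 mm/s (> 1.8 mm/s), the sparkler sticks fall in Category FS.
Category FS net quantity: (three 5.39 kg packs = 16.17 kg) + 16.17 kg + (three 5.28 kg packs = 15.84 kg) = 48.18 kg.
That is within the Category FS rail limit of 50 kg.

Yes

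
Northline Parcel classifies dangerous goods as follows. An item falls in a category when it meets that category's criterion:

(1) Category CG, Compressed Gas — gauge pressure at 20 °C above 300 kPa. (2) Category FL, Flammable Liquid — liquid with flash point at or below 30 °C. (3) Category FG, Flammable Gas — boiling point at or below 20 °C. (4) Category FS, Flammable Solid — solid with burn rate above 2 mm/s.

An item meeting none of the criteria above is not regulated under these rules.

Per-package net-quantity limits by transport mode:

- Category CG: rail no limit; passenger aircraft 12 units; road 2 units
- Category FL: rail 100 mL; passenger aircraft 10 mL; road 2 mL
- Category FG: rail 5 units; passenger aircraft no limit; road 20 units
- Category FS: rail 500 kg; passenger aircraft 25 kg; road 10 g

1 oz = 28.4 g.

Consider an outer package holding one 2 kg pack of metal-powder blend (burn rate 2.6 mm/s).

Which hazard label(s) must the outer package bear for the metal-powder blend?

The metal-powder blend has burn rate 2.6 mm/s, which is > 2 mm/s, so it is Category FS (Flammable Solid).
Only the Category FS label is required.

Category FS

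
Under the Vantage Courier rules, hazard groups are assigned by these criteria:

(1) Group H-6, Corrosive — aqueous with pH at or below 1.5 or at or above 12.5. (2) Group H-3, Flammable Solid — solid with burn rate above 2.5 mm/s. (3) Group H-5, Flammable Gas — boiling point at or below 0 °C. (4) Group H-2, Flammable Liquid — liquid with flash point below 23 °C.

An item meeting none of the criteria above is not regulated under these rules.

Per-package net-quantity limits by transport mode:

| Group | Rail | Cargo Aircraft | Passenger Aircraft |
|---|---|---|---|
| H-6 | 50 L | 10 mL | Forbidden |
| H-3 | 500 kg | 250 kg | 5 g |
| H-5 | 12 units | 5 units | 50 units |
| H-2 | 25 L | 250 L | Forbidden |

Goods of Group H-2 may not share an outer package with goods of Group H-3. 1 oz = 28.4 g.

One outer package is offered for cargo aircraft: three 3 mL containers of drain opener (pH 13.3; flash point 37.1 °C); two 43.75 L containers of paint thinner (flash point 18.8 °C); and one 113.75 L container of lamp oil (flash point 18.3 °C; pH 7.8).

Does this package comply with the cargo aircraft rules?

Yes

pH 13.3 meets the Group H-6 criterion (Corrosive), so the drain opener is Group H-6.
With flash point 18.8 °C (< 23 °C), the paint thinner falls in Group H-2.
With flash point 18.3 °C (< 23 °C), the lamp oil falls in Group H-2.
Total Group H-2: (two 43.75 L containers = 87.5 L) + 113.75 L = 201.25 L.
That is within the Group H-2 cargo aircraft limit of 250 L.
Group H-6 quantity: three 3 mL containers = 9 mL.
That is within the Group H-6 cargo aircraft limit of 10 mL.
The segregation rule (Group H-2 with Group H-3) does not apply to Group H-2 with Group H-6.
Every hazard group is within its cargo aircraft limit and no segregation rule is violated.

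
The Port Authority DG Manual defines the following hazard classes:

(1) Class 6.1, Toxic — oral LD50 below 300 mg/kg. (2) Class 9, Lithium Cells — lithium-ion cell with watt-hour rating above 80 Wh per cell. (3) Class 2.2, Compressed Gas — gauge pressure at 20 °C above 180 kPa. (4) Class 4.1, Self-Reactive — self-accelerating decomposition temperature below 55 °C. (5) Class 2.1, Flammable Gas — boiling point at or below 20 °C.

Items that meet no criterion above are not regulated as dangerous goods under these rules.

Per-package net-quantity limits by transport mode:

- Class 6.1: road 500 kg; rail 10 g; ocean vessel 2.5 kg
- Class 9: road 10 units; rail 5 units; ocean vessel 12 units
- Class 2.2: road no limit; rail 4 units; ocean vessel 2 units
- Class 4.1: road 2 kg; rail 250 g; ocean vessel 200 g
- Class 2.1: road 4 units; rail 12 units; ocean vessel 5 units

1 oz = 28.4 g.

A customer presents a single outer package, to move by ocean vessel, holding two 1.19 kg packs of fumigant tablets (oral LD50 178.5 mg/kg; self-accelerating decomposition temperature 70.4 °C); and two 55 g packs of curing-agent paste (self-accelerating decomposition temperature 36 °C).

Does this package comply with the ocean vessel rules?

Yes

With oral LD50 178.5 mg/kg (< 300 mg/kg), the fumigant tablets fall in Class 6.1.
Curing-agent paste: self-accelerating decomposition temperature 36 °C < 55 °C → Class 4.1 (Self-Reactive).
Class 6.1 quantity: two 1.19 kg packs = 2.38 kg.
That is within the Class 6.1 ocean vessel limit of 2.5 kg.
Class 4.1 quantity: two 55 g packs = 110 g.
That is within the Class 4.1 ocean vessel limit of 200 g.
Every hazard class is within its ocean vessel limit and no segregation rule is violated.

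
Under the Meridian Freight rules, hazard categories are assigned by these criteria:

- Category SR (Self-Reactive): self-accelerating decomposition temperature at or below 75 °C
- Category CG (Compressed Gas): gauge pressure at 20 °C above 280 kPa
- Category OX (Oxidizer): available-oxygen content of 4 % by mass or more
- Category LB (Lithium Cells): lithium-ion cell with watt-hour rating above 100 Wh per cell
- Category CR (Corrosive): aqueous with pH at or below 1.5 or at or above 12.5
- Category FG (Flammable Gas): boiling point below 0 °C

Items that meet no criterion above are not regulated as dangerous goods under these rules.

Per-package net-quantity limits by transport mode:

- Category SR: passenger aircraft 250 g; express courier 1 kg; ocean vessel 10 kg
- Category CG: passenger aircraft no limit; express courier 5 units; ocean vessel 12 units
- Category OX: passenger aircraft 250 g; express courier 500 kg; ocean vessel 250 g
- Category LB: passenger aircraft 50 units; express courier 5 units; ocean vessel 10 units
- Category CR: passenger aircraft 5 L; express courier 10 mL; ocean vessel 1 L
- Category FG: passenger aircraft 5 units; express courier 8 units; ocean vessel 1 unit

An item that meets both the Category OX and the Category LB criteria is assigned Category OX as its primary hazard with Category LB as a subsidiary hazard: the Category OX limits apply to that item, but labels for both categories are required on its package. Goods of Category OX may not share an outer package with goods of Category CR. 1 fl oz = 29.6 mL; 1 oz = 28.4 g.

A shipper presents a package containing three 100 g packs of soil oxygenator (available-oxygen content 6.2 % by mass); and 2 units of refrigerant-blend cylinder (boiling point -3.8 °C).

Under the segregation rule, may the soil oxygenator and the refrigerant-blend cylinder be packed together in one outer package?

Soil oxygenator: available-oxygen content 6.2 % by mass ≥ 4 % by mass → Category OX (Oxidizer).
Boiling point -3.8 °C meets the Category FG criterion (Flammable Gas), so the refrigerant-blend cylinder is Category FG.
No segregation rule bars Category OX with Category FG.

Yes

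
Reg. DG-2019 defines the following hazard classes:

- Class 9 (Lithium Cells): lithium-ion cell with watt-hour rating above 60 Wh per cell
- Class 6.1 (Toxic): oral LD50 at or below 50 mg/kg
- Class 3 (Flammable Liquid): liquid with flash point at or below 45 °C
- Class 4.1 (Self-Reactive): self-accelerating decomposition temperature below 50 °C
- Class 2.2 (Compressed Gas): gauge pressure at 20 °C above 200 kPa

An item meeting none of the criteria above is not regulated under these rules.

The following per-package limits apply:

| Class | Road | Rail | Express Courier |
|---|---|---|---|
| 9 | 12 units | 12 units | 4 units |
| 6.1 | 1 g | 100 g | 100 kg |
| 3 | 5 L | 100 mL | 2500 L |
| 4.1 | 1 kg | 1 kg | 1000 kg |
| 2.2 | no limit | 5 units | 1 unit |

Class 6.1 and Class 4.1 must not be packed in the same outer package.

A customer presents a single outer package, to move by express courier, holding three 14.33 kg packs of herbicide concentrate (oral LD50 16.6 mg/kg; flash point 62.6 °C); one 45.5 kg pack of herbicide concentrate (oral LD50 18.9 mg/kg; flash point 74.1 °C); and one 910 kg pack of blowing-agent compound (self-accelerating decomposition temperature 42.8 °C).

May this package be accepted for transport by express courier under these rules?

The herbicide concentrate has oral LD50 16.6 mg/kg, which is ≤ 50 mg/kg, so it is Class 6.1 (Toxic).
Oral LD50 18.9 mg/kg meets the Class 6.1 criterion (Toxic), so the herbicide concentrate is Class 6.1.
Blowing-agent compound: self-accelerating decomposition temperature 42.8 °C < 50 °C → Class 4.1 (Self-Reactive).
Class 6.1 net quantity: (three 14.33 kg packs = 42.99 kg) + 45.5 kg = 88.49 kg.
88.49 kg ≤ 100 kg (express courier limit, Class 6.1) — within limit.
Class 4.1 quantity: 910 kg.
910 kg ≤ 1000 kg (express courier limit, Class 4.1) — within limit.
Class 6.1 and Class 4.1 may not share an outer package.

No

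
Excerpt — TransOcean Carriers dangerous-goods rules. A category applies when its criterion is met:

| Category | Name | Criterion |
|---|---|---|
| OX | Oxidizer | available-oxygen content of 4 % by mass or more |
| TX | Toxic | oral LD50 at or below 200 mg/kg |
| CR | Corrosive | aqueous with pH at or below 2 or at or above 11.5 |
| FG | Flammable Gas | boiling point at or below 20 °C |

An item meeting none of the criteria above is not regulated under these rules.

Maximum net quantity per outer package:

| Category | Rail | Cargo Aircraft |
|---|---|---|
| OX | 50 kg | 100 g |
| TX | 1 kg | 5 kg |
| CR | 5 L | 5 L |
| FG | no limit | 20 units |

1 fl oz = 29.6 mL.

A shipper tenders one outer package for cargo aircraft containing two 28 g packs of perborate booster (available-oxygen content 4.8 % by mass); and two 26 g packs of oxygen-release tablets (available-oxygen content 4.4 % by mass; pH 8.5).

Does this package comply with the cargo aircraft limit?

The perborate booster has available-oxygen content 4.8 % by mass, which is ≥ 4 % by mass, so it is Category OX (Oxidizer).
With available-oxygen content 4.4 % by mass (≥ 4 % by mass), the oxygen-release tablets fall in Category OX.
Total Category OX: (two 28 g packs = 56 g) + (two 26 g packs = 52 g) = 108 g.
108 g exceeds the cargo aircraft limit of 100 g for Category OX.

No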